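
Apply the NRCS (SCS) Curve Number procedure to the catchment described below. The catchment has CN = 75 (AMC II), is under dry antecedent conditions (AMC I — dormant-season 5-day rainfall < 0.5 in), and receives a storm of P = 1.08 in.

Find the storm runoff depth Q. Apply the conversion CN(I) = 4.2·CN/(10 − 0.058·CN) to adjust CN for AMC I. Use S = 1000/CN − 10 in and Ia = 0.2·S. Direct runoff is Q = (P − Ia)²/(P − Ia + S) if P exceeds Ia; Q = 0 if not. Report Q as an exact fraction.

CN(I) from CN(II)=75: (4.2·75)/(10 − 0.058·75) = 6300/113 ≈ 55.752
Retention S: 1000/CN − 10 with CN=55.752 → S = 500/63 ≈ 7.937 in
Initial abstraction Ia = S/5 = (500/63)/5 = 100/63 ≈ 1.587 in
P = 1.080 ≤ Ia = 1.587 in: entire storm abstracted, Q = 0.

Q = 0 in ≈ 0.000 in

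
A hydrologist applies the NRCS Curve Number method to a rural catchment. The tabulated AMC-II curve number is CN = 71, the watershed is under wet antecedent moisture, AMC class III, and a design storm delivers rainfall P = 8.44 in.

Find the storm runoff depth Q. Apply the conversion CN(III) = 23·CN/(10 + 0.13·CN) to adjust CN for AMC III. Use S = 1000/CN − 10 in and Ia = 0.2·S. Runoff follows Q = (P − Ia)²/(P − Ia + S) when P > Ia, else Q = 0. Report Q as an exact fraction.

Wet (AMC III): CN(III) = 23·71/(10 + 0.13·71) = 1633/(1923/100) = 163300/1923 ≈ 84.919
Retention S: 1000/CN − 10 with CN=84.919 → S = 2900/1633 ≈ 1.776 in
Ia = 0.2·(2900/1633) = 580/1633 in ≈ 0.355 in
P − Ia = 8.440 − 0.355 = 330063/40825 ≈ 8.085 in (> 0, runoff occurs)
Runoff Q = (P−Ia)²/(P−Ia+S) = (8.085)²/(8.085+1.776) = 108941583969/16434634475 ≈ 6.629 in

Q = 108941583969/16434634475 in ≈ 6.629 in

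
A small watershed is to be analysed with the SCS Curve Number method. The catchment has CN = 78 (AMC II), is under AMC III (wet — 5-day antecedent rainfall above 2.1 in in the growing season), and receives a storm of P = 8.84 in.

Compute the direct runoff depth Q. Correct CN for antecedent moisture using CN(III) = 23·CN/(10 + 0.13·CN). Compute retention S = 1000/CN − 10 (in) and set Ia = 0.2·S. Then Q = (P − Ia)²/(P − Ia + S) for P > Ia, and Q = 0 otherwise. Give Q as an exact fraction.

Q = 37147551169/4938814725 in ≈ 7.522 in

Wet (AMC III): CN(III) = 23·78/(10 + 0.13·78) = 1794/(1007/50) = 89700/1007 ≈ 89.076
Retention S: 1000/CN − 10 with CN=89.076 → S = 1100/897 ≈ 1.226 in
Ia = 0.2S: 0.2·1.226 = 0.245 in (exactly 220/897)
P − Ia = 8.840 − 0.245 = 192737/22425 ≈ 8.595 in (> 0, runoff occurs)
Q = (192737/22425)²/((192737/22425) + 1100/897) = (37147551169/502880625)/(220237/22425) = 37147551169/4938814725 in ≈ 7.522 in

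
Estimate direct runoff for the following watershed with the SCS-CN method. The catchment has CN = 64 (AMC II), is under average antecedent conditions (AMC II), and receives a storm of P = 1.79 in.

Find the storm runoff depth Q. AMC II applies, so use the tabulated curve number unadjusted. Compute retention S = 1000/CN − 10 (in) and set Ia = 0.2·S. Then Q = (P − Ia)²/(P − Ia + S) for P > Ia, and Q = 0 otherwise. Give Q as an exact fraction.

Q = 17689/251600 in ≈ 0.070 in

CN(II) = 64; AMC II needs no correction.
Retention S: 1000/CN − 10 with CN=64.000 → S = 45/8 ≈ 5.625 in
Initial abstraction Ia = S/5 = (45/8)/5 = 9/8 ≈ 1.125 in
P − Ia = 1.790 − 1.125 = 133/200 ≈ 0.665 in (> 0, runoff occurs)
Q: (133/200)² ÷ (629/100) = 17689/251600 in (≈ 0.070 in)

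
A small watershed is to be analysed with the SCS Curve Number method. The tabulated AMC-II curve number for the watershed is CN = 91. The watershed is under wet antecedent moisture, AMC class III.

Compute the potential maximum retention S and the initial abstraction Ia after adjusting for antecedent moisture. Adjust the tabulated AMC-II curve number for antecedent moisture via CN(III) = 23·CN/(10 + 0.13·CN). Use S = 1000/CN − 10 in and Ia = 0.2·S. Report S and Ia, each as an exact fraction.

S = 900/2093 in ≈ 0.430 in; Ia = 180/2093 in ≈ 0.086 in

Adjust CN=91 to AMC III: 23·91/(10 + 0.13·91) → 2093 ÷ (2183/100) = 209300/2183 ≈ 95.877
Max retention: S = 1000/(209300/2183) − 10 = 900/2093 in (≈ 0.430 in)
Ia = 0.2·(900/2093) = 180/2093 in ≈ 0.086 in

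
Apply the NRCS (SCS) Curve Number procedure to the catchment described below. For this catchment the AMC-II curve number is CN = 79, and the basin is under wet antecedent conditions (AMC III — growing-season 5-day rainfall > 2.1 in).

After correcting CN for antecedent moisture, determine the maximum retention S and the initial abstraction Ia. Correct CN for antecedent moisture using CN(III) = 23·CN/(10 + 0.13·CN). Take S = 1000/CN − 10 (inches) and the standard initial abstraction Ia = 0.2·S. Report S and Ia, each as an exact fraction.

S = 2100/1817 in ≈ 1.156 in; Ia = 420/1817 in ≈ 0.231 in

Adjust CN=79 to AMC III: 23·79/(10 + 0.13·79) → 1817 ÷ (2027/100) = 181700/2027 ≈ 89.640
Max retention: S = 1000/(181700/2027) − 10 = 2100/1817 in (≈ 1.156 in)
Ia = 0.2·(2100/1817) = 420/1817 in ≈ 0.231 in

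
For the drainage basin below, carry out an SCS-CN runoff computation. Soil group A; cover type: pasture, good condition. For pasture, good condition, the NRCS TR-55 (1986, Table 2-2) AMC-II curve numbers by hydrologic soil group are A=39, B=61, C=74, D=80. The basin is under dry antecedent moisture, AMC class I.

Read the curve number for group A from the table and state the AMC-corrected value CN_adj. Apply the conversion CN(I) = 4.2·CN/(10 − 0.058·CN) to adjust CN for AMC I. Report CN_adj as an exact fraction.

CN_adj = 81900/3869 ≈ 21.168

NRCS table: pasture, good condition, soil group A → CN(II) = 39
CN(I) from CN(II)=39: (4.2·39)/(10 − 0.058·39) = 81900/3869 ≈ 21.168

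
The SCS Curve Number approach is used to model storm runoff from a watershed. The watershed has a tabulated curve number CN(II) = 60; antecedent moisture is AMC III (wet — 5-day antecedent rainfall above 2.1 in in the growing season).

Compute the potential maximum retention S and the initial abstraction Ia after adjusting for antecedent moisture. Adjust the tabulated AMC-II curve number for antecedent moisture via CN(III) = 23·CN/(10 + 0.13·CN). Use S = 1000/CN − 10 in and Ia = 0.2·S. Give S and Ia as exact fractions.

Wet (AMC III): CN(III) = 23·60/(10 + 0.13·60) = 1380/(89/5) = 6900/89 ≈ 77.528
Retention S: 1000/CN − 10 with CN=77.528 → S = 200/69 ≈ 2.899 in
Ia = 0.2S: 0.2·2.899 = 0.580 in (exactly 40/69)

S = 200/69 in ≈ 2.899 in; Ia = 40/69 in ≈ 0.580 in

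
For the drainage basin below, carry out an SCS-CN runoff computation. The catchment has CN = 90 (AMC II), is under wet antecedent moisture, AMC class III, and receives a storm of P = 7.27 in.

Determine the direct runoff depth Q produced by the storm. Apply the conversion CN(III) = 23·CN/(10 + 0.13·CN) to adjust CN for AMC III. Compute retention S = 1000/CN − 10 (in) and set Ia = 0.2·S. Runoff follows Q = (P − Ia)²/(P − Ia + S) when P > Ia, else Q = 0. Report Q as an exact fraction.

Q = 22048983121/3280722300 in ≈ 6.721 in

Adjust CN=90 to AMC III: 23·90/(10 + 0.13·90) → 2070 ÷ (217/10) = 20700/217 ≈ 95.392
S = 1000/(20700/217) − 10 = 100/207 in ≈ 0.483 in
Initial abstraction Ia = S/5 = (100/207)/5 = 20/207 ≈ 0.097 in
Excess rainfall: 7.270 − 0.097 = 7.173 in; P > Ia so Q > 0
Runoff Q = (P−Ia)²/(P−Ia+S) = (7.173)²/(7.173+0.483) = 22048983121/3280722300 ≈ 6.721 in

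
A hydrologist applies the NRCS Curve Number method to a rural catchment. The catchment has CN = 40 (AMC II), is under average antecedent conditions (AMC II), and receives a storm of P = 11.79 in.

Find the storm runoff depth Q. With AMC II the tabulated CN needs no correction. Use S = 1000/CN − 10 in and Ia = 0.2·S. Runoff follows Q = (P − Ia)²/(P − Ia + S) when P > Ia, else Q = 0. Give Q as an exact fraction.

CN(II) = 40; AMC II needs no correction.
Max retention: S = 1000/40 − 10 = 15 in (≈ 15.000 in)
Initial abstraction Ia = S/5 = 15/5 = 3 ≈ 3.000 in
Excess rainfall: 11.790 − 3.000 = 8.790 in; P > Ia so Q > 0
Q = (879/100)²/((879/100) + 15) = (772641/10000)/(2379/100) = 257547/79300 in ≈ 3.248 in

Q = 257547/79300 in ≈ 3.248 in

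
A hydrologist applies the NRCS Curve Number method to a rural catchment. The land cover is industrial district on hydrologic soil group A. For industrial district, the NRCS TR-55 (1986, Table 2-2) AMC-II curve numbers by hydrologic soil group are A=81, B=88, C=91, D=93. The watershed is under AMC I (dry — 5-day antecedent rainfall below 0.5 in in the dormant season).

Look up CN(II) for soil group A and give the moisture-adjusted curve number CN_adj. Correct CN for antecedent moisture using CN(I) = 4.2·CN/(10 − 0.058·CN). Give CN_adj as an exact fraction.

NRCS table: industrial district, soil group A → CN(II) = 81
CN(I) from CN(II)=81: (4.2·81)/(10 − 0.058·81) = 170100/2651 ≈ 64.164

CN_adj = 170100/2651 ≈ 64.164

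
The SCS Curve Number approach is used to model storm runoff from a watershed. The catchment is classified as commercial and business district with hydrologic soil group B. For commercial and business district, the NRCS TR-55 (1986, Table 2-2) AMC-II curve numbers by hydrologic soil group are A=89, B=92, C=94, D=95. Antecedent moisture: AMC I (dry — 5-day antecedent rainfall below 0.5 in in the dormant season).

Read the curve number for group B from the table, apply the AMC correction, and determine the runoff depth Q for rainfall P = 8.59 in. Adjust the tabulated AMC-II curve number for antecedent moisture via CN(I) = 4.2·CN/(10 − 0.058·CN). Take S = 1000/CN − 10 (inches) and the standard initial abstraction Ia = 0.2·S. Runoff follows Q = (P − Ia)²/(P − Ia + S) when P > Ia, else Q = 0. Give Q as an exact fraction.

NRCS table: commercial and business district, soil group B → CN(II) = 92
CN(I) from CN(II)=92: (4.2·92)/(10 − 0.058·92) = 48300/583 ≈ 82.847
Max retention: S = 1000/(48300/583) − 10 = 1000/483 in (≈ 2.070 in)
Ia = 0.2S: 0.2·2.070 = 0.414 in (exactly 200/483)
Excess rainfall: 8.590 − 0.414 = 8.176 in; P > Ia so Q > 0
Q: (394897/48300)² ÷ (494897/48300) = 155943640609/23903525100 in (≈ 6.524 in)

Q = 155943640609/23903525100 in ≈ 6.524 in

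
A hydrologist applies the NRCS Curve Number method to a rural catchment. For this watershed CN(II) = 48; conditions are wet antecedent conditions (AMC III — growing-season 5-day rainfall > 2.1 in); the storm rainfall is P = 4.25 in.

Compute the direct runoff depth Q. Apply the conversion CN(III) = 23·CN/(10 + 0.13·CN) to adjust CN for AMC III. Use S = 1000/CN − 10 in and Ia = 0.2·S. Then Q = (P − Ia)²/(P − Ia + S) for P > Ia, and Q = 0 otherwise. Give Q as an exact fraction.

Adjust CN=48 to AMC III: 23·48/(10 + 0.13·48) → 1104 ÷ (406/25) = 13800/203 ≈ 67.980
S = 1000/(13800/203) − 10 = 325/69 in ≈ 4.710 in
Ia = 0.2S: 0.2·4.710 = 0.942 in (exactly 65/69)
P − Ia = 4.250 − 0.942 = 913/276 ≈ 3.308 in (> 0, runoff occurs)
Q: (913/276)² ÷ (2213/276) = 833569/610788 in (≈ 1.365 in)

Q = 833569/610788 in ≈ 1.365 in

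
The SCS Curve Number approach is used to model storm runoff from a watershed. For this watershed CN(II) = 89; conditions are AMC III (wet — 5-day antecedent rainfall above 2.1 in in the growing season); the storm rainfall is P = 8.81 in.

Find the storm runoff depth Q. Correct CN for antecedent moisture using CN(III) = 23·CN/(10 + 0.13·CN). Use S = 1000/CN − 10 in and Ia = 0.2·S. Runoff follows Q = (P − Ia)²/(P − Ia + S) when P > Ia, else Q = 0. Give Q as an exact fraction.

Q = 3173410899649/387171012900 in ≈ 8.196 in

CN(III) from CN(II)=89: (23·89)/(10 + 0.13·89) = 204700/2157 ≈ 94.900
S = 1000/(204700/2157) − 10 = 1100/2047 in ≈ 0.537 in
Initial abstraction Ia = S/5 = (1100/2047)/5 = 220/2047 ≈ 0.107 in
Since P=8.810 > Ia=0.107: effective rainfall P−Ia = 1781407/204700 in
Q = (1781407/204700)²/((1781407/204700) + 1100/2047) = (3173410899649/41902090000)/(1891407/204700) = 3173410899649/387171012900 in ≈ 8.196 in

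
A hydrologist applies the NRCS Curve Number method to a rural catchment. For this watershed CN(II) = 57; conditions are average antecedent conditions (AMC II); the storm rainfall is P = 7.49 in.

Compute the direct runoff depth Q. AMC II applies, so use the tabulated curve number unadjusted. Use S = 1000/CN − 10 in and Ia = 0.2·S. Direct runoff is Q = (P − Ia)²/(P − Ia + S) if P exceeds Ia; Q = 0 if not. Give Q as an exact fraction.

Q = 1162332649/439430100 in ≈ 2.645 in

CN(II) = 57; AMC II needs no correction.
Max retention: S = 1000/57 − 10 = 430/57 in (≈ 7.544 in)
Ia = 0.2S: 0.2·7.544 = 1.509 in (exactly 86/57)
P − Ia = 7.490 − 1.509 = 34093/5700 ≈ 5.981 in (> 0, runoff occurs)
Q = (34093/5700)²/((34093/5700) + 430/57) = (1162332649/32490000)/(77093/5700) = 1162332649/439430100 in ≈ 2.645 in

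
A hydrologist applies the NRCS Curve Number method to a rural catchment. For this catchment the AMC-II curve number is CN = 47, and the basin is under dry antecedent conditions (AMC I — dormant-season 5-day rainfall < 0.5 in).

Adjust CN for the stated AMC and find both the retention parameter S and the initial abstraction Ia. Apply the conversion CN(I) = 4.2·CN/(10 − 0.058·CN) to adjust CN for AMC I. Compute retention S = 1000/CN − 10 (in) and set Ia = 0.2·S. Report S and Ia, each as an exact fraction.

Adjust CN=47 to AMC I: 4.2·47/(10 − 0.058·47) → (987/5) ÷ (3637/500) = 98700/3637 ≈ 27.138
Max retention: S = 1000/(98700/3637) − 10 = 26500/987 in (≈ 26.849 in)
Initial abstraction Ia = S/5 = (26500/987)/5 = 5300/987 ≈ 5.370 in

S = 26500/987 in ≈ 26.849 in; Ia = 5300/987 in ≈ 5.370 in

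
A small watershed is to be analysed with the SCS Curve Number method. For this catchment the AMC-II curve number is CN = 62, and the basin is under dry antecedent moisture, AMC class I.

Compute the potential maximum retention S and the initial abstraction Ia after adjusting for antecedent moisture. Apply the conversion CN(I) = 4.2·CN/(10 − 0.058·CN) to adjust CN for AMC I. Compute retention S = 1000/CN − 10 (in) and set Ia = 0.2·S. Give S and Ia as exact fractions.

S = 9500/651 in ≈ 14.593 in; Ia = 1900/651 in ≈ 2.919 in

CN(I) from CN(II)=62: (4.2·62)/(10 − 0.058·62) = 65100/1601 ≈ 40.662
S = 1000/(65100/1601) − 10 = 9500/651 in ≈ 14.593 in
Initial abstraction Ia = S/5 = (9500/651)/5 = 1900/651 ≈ 2.919 in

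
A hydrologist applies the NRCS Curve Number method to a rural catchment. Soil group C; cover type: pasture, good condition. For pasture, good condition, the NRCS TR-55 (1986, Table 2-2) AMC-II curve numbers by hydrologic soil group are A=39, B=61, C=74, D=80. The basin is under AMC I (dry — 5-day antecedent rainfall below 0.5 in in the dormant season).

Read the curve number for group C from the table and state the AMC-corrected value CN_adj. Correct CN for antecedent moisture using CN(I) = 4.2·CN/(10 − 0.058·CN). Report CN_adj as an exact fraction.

NRCS table: pasture, good condition, soil group C → CN(II) = 74
Dry (AMC I): CN(I) = 4.2·74/(10 − 0.058·74) = (1554/5)/(1427/250) = 77700/1427 ≈ 54.450

CN_adj = 77700/1427 ≈ 54.450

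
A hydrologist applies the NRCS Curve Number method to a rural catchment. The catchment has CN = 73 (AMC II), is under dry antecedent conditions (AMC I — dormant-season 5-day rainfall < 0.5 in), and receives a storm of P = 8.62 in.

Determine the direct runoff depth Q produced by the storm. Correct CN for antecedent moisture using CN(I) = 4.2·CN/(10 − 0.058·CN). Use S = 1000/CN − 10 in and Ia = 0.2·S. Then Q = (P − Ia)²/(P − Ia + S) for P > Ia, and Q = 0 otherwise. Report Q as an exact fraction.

Adjust CN=73 to AMC I: 4.2·73/(10 − 0.058·73) → (1533/5) ÷ (2883/500) = 51100/961 ≈ 53.174
S = 1000/(51100/961) − 10 = 4500/511 in ≈ 8.806 in
Ia = 0.2S: 0.2·8.806 = 1.761 in (exactly 900/511)
Excess rainfall: 8.620 − 1.761 = 6.859 in; P > Ia so Q > 0
Q: (175241/25550)² ÷ (400241/25550) = 30709408081/10226157550 in (≈ 3.003 in)

Q = 30709408081/10226157550 in ≈ 3.003 in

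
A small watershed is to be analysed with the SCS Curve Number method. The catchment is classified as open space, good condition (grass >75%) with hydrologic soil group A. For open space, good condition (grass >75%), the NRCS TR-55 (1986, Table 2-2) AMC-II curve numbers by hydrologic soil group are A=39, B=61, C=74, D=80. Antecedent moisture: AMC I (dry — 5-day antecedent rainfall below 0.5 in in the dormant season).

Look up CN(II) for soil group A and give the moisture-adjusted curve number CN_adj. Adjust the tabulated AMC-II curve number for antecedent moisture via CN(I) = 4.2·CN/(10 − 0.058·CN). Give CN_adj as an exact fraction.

NRCS table: open space, good condition (grass >75%), soil group A → CN(II) = 39
Dry (AMC I): CN(I) = 4.2·39/(10 − 0.058·39) = (819/5)/(3869/500) = 81900/3869 ≈ 21.168

CN_adj = 81900/3869 ≈ 21.168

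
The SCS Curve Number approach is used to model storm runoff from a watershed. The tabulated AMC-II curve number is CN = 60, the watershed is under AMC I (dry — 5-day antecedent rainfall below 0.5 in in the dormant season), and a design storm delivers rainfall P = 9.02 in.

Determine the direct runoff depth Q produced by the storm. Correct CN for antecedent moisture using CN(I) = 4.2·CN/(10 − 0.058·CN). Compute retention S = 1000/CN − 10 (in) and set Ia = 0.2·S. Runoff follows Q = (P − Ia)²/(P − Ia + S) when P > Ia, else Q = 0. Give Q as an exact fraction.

Adjust CN=60 to AMC I: 4.2·60/(10 − 0.058·60) → 252 ÷ (163/25) = 6300/163 ≈ 38.650
S = 1000/(6300/163) − 10 = 1000/63 in ≈ 15.873 in
Ia = 0.2·(1000/63) = 200/63 in ≈ 3.175 in
Excess rainfall: 9.020 − 3.175 = 5.845 in; P > Ia so Q > 0
Runoff Q = (P−Ia)²/(P−Ia+S) = (5.845)²/(5.845+15.873) = 339038569/215500950 ≈ 1.573 in

Q = 339038569/215500950 in ≈ 1.573 in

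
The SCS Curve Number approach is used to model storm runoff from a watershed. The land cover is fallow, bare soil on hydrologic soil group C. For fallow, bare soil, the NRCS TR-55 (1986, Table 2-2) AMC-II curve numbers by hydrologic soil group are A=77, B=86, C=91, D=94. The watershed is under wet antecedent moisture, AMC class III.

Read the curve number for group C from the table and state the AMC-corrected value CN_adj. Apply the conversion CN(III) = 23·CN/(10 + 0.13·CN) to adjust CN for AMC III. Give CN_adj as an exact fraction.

NRCS table: fallow, bare soil, soil group C → CN(II) = 91
CN(III) from CN(II)=91: (23·91)/(10 + 0.13·91) = 209300/2183 ≈ 95.877

CN_adj = 209300/2183 ≈ 95.877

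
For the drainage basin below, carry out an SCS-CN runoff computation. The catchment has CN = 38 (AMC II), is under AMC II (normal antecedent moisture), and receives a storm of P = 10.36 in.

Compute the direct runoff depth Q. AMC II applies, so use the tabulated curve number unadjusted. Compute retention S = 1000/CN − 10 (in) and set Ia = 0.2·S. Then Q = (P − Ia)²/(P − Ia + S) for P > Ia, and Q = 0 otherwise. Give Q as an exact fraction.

Q = 11363641/5282475 in ≈ 2.151 in

AMC II — tabulated CN = 38 applies directly.
S = 1000/38 − 10 = 310/19 in ≈ 16.316 in
Initial abstraction Ia = S/5 = (310/19)/5 = 62/19 ≈ 3.263 in
Since P=10.360 > Ia=3.263: effective rainfall P−Ia = 3371/475 in
Q = (3371/475)²/((3371/475) + 310/19) = (11363641/225625)/(11121/475) = 11363641/5282475 in ≈ 2.151 in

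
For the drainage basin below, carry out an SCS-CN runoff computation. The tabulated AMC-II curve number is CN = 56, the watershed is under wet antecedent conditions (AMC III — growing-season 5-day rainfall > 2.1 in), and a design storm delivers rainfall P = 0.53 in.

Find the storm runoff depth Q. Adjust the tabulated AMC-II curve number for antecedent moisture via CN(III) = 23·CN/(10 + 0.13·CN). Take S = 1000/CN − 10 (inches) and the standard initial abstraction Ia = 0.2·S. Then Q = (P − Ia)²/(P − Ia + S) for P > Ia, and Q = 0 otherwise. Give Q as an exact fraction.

CN(III) from CN(II)=56: (23·56)/(10 + 0.13·56) = 4025/54 ≈ 74.537
Retention S: 1000/CN − 10 with CN=74.537 → S = 550/161 ≈ 3.416 in
Ia = 0.2·(550/161) = 110/161 in ≈ 0.683 in
P = 0.530 ≤ Ia = 0.683 in: entire storm abstracted, Q = 0.

Q = 0 in ≈ 0.000 in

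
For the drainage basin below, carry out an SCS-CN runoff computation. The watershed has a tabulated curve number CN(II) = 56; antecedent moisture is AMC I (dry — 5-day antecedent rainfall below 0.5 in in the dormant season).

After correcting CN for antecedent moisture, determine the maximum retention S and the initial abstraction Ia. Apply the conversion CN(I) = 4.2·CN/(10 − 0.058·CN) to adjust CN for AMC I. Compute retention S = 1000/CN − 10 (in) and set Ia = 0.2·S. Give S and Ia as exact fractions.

Dry (AMC I): CN(I) = 4.2·56/(10 − 0.058·56) = (1176/5)/(844/125) = 7350/211 ≈ 34.834
Max retention: S = 1000/(7350/211) − 10 = 2750/147 in (≈ 18.707 in)
Ia = 0.2S: 0.2·18.707 = 3.741 in (exactly 550/147)

S = 2750/147 in ≈ 18.707 in; Ia = 550/147 in ≈ 3.741 in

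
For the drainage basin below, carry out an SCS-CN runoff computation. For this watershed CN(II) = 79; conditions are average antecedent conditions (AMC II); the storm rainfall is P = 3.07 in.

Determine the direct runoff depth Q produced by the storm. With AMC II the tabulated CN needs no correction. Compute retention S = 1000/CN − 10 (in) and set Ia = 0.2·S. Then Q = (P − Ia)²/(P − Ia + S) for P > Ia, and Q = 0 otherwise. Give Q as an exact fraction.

CN(II) = 79; AMC II needs no correction.
Retention S: 1000/CN − 10 with CN=79.000 → S = 210/79 ≈ 2.658 in
Initial abstraction Ia = S/5 = (210/79)/5 = 42/79 ≈ 0.532 in
Excess rainfall: 3.070 − 0.532 = 2.538 in; P > Ia so Q > 0
Q = (20053/7900)²/((20053/7900) + 210/79) = (402122809/62410000)/(41053/7900) = 402122809/324318700 in ≈ 1.240 in

Q = 402122809/324318700 in ≈ 1.240 in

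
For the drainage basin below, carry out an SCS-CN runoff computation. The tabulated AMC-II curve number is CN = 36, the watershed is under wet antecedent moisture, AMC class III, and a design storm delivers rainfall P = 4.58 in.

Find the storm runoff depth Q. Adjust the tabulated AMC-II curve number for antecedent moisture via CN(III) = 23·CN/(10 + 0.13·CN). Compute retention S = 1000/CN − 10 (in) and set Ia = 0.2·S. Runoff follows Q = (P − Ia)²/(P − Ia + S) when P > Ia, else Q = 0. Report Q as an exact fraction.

Wet (AMC III): CN(III) = 23·36/(10 + 0.13·36) = 828/(367/25) = 20700/367 ≈ 56.403
Max retention: S = 1000/(20700/367) − 10 = 1600/207 in (≈ 7.729 in)
Ia = 0.2S: 0.2·7.729 = 1.546 in (exactly 320/207)
P − Ia = 4.580 − 1.546 = 31403/10350 ≈ 3.034 in (> 0, runoff occurs)
Q = (31403/10350)²/((31403/10350) + 1600/207) = (986148409/107122500)/(111403/10350) = 986148409/1153021050 in ≈ 0.855 in

Q = 986148409/1153021050 in ≈ 0.855 in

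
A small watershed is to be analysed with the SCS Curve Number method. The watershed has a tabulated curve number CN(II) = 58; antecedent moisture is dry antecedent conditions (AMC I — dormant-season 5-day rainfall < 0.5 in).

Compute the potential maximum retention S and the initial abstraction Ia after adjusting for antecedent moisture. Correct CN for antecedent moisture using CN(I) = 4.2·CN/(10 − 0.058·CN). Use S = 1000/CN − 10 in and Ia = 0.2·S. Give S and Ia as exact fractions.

Dry (AMC I): CN(I) = 4.2·58/(10 − 0.058·58) = (1218/5)/(1659/250) = 2900/79 ≈ 36.709
Max retention: S = 1000/(2900/79) − 10 = 500/29 in (≈ 17.241 in)
Initial abstraction Ia = S/5 = (500/29)/5 = 100/29 ≈ 3.448 in

S = 500/29 in ≈ 17.241 in; Ia = 100/29 in ≈ 3.448 in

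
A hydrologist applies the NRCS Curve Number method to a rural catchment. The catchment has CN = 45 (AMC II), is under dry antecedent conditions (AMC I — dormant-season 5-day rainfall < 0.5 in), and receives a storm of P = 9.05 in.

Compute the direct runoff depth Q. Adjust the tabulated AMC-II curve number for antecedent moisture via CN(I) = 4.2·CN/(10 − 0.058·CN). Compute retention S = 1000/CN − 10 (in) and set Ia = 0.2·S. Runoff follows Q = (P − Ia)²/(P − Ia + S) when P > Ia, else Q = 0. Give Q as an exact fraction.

CN(I) from CN(II)=45: (4.2·45)/(10 − 0.058·45) = 18900/739 ≈ 25.575
S = 1000/(18900/739) − 10 = 5500/189 in ≈ 29.101 in
Initial abstraction Ia = S/5 = (5500/189)/5 = 1100/189 ≈ 5.820 in
Since P=9.050 > Ia=5.820: effective rainfall P−Ia = 12209/3780 in
Runoff Q = (P−Ia)²/(P−Ia+S) = (3.230)²/(3.230+29.101) = 149059681/461950020 ≈ 0.323 in

Q = 149059681/461950020 in ≈ 0.323 in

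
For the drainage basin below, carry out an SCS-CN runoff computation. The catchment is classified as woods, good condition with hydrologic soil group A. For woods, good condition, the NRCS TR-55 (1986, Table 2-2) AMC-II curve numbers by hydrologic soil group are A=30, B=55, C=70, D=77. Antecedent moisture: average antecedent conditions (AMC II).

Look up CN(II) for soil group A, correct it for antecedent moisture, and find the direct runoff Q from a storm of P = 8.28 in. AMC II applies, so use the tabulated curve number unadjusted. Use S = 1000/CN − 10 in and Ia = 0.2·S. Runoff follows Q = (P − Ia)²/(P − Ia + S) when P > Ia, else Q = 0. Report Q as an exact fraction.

Q = 73441/151575 in ≈ 0.485 in

NRCS table: woods, good condition, soil group A → CN(II) = 30
Average conditions: CN = 30 (no AMC adjustment).
S = 1000/30 − 10 = 70/3 in ≈ 23.333 in
Ia = 0.2·(70/3) = 14/3 in ≈ 4.667 in
P − Ia = 8.280 − 4.667 = 271/75 ≈ 3.613 in (> 0, runoff occurs)
Q = (271/75)²/((271/75) + 70/3) = (73441/5625)/(2021/75) = 73441/151575 in ≈ 0.485 in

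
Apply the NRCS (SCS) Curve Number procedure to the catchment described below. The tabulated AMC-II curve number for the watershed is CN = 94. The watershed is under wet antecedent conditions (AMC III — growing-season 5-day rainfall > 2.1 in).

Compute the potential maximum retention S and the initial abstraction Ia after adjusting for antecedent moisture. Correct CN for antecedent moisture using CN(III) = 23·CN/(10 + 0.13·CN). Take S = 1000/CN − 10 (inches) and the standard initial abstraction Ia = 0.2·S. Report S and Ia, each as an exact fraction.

S = 300/1081 in ≈ 0.278 in; Ia = 60/1081 in ≈ 0.056 in

Wet (AMC III): CN(III) = 23·94/(10 + 0.13·94) = 2162/(1111/50) = 108100/1111 ≈ 97.300
Retention S: 1000/CN − 10 with CN=97.300 → S = 300/1081 ≈ 0.278 in
Ia = 0.2·(300/1081) = 60/1081 in ≈ 0.056 in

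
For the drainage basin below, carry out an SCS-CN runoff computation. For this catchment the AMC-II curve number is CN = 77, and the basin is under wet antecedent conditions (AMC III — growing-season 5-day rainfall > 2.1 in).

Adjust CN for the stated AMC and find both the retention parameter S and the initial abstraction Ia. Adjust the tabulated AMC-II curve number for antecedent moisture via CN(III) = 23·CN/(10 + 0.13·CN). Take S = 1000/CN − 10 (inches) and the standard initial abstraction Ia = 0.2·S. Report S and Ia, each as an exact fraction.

S = 100/77 in ≈ 1.299 in; Ia = 20/77 in ≈ 0.260 in

Wet (AMC III): CN(III) = 23·77/(10 + 0.13·77) = 1771/(2001/100) = 7700/87 ≈ 88.506
Retention S: 1000/CN − 10 with CN=88.506 → S = 100/77 ≈ 1.299 in
Ia = 0.2·(100/77) = 20/77 in ≈ 0.260 in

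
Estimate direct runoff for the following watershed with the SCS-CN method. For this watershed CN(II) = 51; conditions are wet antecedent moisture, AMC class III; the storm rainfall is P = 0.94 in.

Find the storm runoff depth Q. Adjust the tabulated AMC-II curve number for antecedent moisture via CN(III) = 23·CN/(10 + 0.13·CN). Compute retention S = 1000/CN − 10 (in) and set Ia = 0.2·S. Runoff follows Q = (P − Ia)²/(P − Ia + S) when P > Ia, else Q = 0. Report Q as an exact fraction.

Wet (AMC III): CN(III) = 23·51/(10 + 0.13·51) = 1173/(1663/100) = 117300/1663 ≈ 70.535
Max retention: S = 1000/(117300/1663) − 10 = 4900/1173 in (≈ 4.177 in)
Ia = 0.2·(4900/1173) = 980/1173 in ≈ 0.835 in
P − Ia = 0.940 − 0.835 = 6131/58650 ≈ 0.105 in (> 0, runoff occurs)
Q = (6131/58650)²/((6131/58650) + 4900/1173) = (37589161/3439822500)/(251131/58650) = 37589161/14728833150 in ≈ 0.003 in

Q = 37589161/14728833150 in ≈ 0.003 in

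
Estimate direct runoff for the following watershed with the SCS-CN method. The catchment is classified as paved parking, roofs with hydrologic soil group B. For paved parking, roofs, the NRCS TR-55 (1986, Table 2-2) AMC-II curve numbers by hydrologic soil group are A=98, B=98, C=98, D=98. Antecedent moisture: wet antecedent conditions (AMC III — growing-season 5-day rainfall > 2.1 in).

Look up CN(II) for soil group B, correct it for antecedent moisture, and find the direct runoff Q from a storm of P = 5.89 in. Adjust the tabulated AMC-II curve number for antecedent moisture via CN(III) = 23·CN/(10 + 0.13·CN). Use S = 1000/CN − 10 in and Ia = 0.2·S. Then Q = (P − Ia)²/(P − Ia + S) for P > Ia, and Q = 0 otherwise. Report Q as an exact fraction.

NRCS table: paved parking, roofs, soil group B → CN(II) = 98
CN(III) from CN(II)=98: (23·98)/(10 + 0.13·98) = 112700/1137 ≈ 99.120
Max retention: S = 1000/(112700/1137) − 10 = 100/1127 in (≈ 0.089 in)
Ia = 0.2S: 0.2·0.089 = 0.018 in (exactly 20/1127)
Since P=5.890 > Ia=0.018: effective rainfall P−Ia = 661803/112700 in
Runoff Q = (P−Ia)²/(P−Ia+S) = (5.872)²/(5.872+0.089) = 437983210809/75712198100 ≈ 5.785 in

Q = 437983210809/75712198100 in ≈ 5.785 in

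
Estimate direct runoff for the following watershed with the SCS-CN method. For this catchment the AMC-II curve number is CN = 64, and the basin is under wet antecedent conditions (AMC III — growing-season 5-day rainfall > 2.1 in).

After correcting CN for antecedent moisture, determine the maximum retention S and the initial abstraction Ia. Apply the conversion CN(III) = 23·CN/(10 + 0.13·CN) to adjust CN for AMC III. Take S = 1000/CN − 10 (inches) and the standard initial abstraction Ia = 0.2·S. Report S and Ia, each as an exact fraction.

S = 225/92 in ≈ 2.446 in; Ia = 45/92 in ≈ 0.489 in

CN(III) from CN(II)=64: (23·64)/(10 + 0.13·64) = 18400/229 ≈ 80.349
S = 1000/(18400/229) − 10 = 225/92 in ≈ 2.446 in
Initial abstraction Ia = S/5 = (225/92)/5 = 45/92 ≈ 0.489 in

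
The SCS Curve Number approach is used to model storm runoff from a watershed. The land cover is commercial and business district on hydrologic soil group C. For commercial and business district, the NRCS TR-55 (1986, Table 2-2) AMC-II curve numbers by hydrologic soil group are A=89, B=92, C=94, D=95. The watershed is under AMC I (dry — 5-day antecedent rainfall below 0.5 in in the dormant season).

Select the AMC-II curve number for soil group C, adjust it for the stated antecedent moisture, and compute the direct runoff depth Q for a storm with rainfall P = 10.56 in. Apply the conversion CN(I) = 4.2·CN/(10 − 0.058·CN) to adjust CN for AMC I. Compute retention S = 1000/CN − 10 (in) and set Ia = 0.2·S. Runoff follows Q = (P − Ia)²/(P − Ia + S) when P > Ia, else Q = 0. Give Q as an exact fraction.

Q = 889491842/99580075 in ≈ 8.932 in

NRCS table: commercial and business district, soil group C → CN(II) = 94
CN(I) from CN(II)=94: (4.2·94)/(10 − 0.058·94) = 32900/379 ≈ 86.807
S = 1000/(32900/379) − 10 = 500/329 in ≈ 1.520 in
Ia = 0.2·(500/329) = 100/329 in ≈ 0.304 in
Excess rainfall: 10.560 − 0.304 = 10.256 in; P > Ia so Q > 0
Q = (84356/8225)²/((84356/8225) + 500/329) = (7115934736/67650625)/(96856/8225) = 889491842/99580075 in ≈ 8.932 in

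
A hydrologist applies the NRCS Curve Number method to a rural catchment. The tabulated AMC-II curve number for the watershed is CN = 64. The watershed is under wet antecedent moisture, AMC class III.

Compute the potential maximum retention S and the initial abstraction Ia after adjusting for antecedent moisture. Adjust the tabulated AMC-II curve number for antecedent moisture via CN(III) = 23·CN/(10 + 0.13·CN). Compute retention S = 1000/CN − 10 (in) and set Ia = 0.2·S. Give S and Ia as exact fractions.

S = 225/92 in ≈ 2.446 in; Ia = 45/92 in ≈ 0.489 in

Wet (AMC III): CN(III) = 23·64/(10 + 0.13·64) = 1472/(458/25) = 18400/229 ≈ 80.349
Max retention: S = 1000/(18400/229) − 10 = 225/92 in (≈ 2.446 in)
Initial abstraction Ia = S/5 = (225/92)/5 = 45/92 ≈ 0.489 in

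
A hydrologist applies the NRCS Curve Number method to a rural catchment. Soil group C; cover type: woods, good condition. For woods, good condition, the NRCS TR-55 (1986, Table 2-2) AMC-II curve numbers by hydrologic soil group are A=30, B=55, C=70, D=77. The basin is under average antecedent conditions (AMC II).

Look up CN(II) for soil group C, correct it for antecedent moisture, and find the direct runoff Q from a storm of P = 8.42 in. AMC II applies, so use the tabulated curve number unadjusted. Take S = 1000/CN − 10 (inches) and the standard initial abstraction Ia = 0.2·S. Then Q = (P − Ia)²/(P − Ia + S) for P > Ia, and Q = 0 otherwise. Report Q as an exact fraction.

NRCS table: woods, good condition, soil group C → CN(II) = 70
Average conditions: CN = 70 (no AMC adjustment).
Retention S: 1000/CN − 10 with CN=70.000 → S = 30/7 ≈ 4.286 in
Ia = 0.2·(30/7) = 6/7 in ≈ 0.857 in
P − Ia = 8.420 − 0.857 = 2647/350 ≈ 7.563 in (> 0, runoff occurs)
Runoff Q = (P−Ia)²/(P−Ia+S) = (7.563)²/(7.563+4.286) = 7006609/1451450 ≈ 4.827 in

Q = 7006609/1451450 in ≈ 4.827 in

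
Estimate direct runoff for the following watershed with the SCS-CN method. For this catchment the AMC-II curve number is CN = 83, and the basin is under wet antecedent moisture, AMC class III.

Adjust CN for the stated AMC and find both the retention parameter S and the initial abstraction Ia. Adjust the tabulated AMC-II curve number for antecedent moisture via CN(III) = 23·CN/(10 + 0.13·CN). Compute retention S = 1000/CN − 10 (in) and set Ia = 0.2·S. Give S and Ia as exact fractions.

CN(III) from CN(II)=83: (23·83)/(10 + 0.13·83) = 190900/2079 ≈ 91.823
Retention S: 1000/CN − 10 with CN=91.823 → S = 1700/1909 ≈ 0.891 in
Ia = 0.2S: 0.2·0.891 = 0.178 in (exactly 340/1909)

S = 1700/1909 in ≈ 0.891 in; Ia = 340/1909 in ≈ 0.178 in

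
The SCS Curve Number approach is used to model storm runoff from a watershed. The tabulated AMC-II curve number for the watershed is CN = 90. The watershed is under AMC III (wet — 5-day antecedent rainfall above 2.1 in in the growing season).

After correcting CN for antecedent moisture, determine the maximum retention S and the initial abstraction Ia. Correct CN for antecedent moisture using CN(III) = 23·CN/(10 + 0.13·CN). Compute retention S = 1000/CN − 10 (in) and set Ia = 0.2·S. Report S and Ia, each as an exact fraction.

Adjust CN=90 to AMC III: 23·90/(10 + 0.13·90) → 2070 ÷ (217/10) = 20700/217 ≈ 95.392
S = 1000/(20700/217) − 10 = 100/207 in ≈ 0.483 in
Ia = 0.2S: 0.2·0.483 = 0.097 in (exactly 20/207)

S = 100/207 in ≈ 0.483 in; Ia = 20/207 in ≈ 0.097 in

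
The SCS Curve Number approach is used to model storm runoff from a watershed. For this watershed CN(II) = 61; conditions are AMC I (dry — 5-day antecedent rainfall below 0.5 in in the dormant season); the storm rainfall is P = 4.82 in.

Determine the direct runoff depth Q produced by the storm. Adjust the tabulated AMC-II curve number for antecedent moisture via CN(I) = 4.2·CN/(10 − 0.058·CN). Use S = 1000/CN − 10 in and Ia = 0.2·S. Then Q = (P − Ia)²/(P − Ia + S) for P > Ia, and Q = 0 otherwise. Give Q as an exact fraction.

Q = 1436940649/7748064450 in ≈ 0.185 in

Adjust CN=61 to AMC I: 4.2·61/(10 − 0.058·61) → (1281/5) ÷ (3231/500) = 42700/1077 ≈ 39.647
Max retention: S = 1000/(42700/1077) − 10 = 6500/427 in (≈ 15.222 in)
Initial abstraction Ia = S/5 = (6500/427)/5 = 1300/427 ≈ 3.044 in
Since P=4.820 > Ia=3.044: effective rainfall P−Ia = 37907/21350 in
Runoff Q = (P−Ia)²/(P−Ia+S) = (1.776)²/(1.776+15.222) = 1436940649/7748064450 ≈ 0.185 in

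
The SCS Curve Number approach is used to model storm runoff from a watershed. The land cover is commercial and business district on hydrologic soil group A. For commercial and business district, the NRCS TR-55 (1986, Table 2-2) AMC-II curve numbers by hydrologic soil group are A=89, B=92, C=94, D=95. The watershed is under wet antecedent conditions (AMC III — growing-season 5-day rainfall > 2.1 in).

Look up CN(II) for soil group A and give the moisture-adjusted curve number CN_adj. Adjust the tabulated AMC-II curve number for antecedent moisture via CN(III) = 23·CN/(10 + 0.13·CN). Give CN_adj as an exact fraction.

NRCS table: commercial and business district, soil group A → CN(II) = 89
Wet (AMC III): CN(III) = 23·89/(10 + 0.13·89) = 2047/(2157/100) = 204700/2157 ≈ 94.900

CN_adj = 204700/2157 ≈ 94.900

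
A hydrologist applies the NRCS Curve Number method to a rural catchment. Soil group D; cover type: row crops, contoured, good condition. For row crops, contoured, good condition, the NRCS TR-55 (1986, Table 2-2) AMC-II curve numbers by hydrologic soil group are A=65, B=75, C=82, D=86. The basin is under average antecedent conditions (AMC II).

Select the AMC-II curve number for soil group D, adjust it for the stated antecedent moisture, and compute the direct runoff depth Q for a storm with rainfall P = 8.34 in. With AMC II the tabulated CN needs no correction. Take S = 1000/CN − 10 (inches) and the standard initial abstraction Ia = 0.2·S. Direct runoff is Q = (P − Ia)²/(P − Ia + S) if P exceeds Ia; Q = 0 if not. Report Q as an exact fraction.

Q = 296907361/44571650 in ≈ 6.661 in

NRCS table: row crops, contoured, good condition, soil group D → CN(II) = 86
AMC II — tabulated CN = 86 applies directly.
S = 1000/86 − 10 = 70/43 in ≈ 1.628 in
Ia = 0.2·(70/43) = 14/43 in ≈ 0.326 in
P − Ia = 8.340 − 0.326 = 17231/2150 ≈ 8.014 in (> 0, runoff occurs)
Runoff Q = (P−Ia)²/(P−Ia+S) = (8.014)²/(8.014+1.628) = 296907361/44571650 ≈ 6.661 in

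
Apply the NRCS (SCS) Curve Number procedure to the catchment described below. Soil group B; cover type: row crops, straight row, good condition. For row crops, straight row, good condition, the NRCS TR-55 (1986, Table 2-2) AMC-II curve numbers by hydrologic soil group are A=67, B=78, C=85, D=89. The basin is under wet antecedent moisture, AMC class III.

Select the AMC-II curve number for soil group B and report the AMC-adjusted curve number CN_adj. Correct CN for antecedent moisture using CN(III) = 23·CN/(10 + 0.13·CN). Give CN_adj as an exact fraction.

NRCS table: row crops, straight row, good condition, soil group B → CN(II) = 78
Adjust CN=78 to AMC III: 23·78/(10 + 0.13·78) → 1794 ÷ (1007/50) = 89700/1007 ≈ 89.076

CN_adj = 89700/1007 ≈ 89.076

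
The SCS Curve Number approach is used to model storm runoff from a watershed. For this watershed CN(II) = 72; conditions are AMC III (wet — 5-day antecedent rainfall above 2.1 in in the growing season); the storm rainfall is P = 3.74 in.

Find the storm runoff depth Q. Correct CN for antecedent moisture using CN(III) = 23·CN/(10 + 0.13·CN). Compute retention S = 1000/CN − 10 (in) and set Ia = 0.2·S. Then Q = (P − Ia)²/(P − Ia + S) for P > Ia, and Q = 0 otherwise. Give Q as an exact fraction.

Q = 1239673681/545538150 in ≈ 2.272 in

Wet (AMC III): CN(III) = 23·72/(10 + 0.13·72) = 1656/(484/25) = 10350/121 ≈ 85.537
Retention S: 1000/CN − 10 with CN=85.537 → S = 350/207 ≈ 1.691 in
Ia = 0.2S: 0.2·1.691 = 0.338 in (exactly 70/207)
Since P=3.740 > Ia=0.338: effective rainfall P−Ia = 35209/10350 in
Q = (35209/10350)²/((35209/10350) + 350/207) = (1239673681/107122500)/(52709/10350) = 1239673681/545538150 in ≈ 2.272 in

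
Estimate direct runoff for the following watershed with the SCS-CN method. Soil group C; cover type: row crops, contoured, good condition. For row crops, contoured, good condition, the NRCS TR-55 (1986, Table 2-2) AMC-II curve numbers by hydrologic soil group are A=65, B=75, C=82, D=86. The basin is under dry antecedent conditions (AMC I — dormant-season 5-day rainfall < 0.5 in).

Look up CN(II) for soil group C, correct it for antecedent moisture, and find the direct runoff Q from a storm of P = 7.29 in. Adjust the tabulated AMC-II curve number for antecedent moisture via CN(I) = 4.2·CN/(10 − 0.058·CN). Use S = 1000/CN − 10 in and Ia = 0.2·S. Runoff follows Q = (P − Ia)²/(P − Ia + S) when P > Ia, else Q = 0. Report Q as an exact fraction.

NRCS table: row crops, contoured, good condition, soil group C → CN(II) = 82
Dry (AMC I): CN(I) = 4.2·82/(10 − 0.058·82) = (1722/5)/(1311/250) = 28700/437 ≈ 65.675
Retention S: 1000/CN − 10 with CN=65.675 → S = 1500/287 ≈ 5.226 in
Ia = 0.2S: 0.2·5.226 = 1.045 in (exactly 300/287)
P − Ia = 7.290 − 1.045 = 179223/28700 ≈ 6.245 in (> 0, runoff occurs)
Q: (179223/28700)² ÷ (329223/28700) = 10706961243/3149566700 in (≈ 3.400 in)

Q = 10706961243/3149566700 in ≈ 3.400 in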